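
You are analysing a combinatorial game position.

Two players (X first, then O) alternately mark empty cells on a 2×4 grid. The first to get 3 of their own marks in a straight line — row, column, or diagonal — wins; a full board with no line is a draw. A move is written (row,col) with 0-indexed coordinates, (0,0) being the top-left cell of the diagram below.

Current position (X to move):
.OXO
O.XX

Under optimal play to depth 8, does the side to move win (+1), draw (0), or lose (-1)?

p1 X@[.OXO/O.XX]: (0,0)[XOXO/O.XX]+0 (1,1)[.OXO/OXXX]+1*
p2 O@[.OXO/OXXX] terminal -1; root [.OXO/O.XX] d8

value(.OXO/O.XX, X) = +1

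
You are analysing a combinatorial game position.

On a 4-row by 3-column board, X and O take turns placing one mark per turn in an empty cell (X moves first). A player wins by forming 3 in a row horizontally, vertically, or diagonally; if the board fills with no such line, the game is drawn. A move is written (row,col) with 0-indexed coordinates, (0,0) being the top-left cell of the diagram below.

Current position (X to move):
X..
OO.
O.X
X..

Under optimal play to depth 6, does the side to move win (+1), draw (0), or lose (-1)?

value(X../OO./O.X/X.., X) = -1

[X../OO./O.X/X..] X move#1: (0,1):-1/XX./OO./O.X/X..*, (0,2):-1/X.X/OO./O.X/X.., (1,2):-1/X../OOX/O.X/X.., (2,1):-1/X../OO./OXX/X.., (3,1):-1/X../OO./O.X/XX., (3,2):-1/X../OO./O.X/X.X
[XX./OO./O.X/X..] O move#2: (0,2):+1/XXO/OO./O.X/X..*, (1,2):+1/XX./OOO/O.X/X.., (2,1):-1/XX./OO./OOX/X.., (3,1):-1/XX./OO./O.X/XO., (3,2):-1/XX./OO./O.X/X.O
[XXO/OO./O.X/X..] end (terminal -1, X#3); searched X../OO./O.X/X.. to 6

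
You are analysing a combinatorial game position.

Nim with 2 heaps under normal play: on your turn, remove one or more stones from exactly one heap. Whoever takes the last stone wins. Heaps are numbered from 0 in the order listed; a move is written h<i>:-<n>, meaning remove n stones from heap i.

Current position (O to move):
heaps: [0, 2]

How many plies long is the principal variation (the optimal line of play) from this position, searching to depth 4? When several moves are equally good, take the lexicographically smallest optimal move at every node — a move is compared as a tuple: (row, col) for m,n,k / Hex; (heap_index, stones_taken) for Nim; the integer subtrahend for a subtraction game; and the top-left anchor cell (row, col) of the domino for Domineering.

PV length from [(0,2)]: 1 ply

p1 O@[(0,2)]: h1:-1[(0,1)]-1 h1:-2[(0,0)]+1*
p2 X@[(0,0)] terminal -1; root [(0,2)] d4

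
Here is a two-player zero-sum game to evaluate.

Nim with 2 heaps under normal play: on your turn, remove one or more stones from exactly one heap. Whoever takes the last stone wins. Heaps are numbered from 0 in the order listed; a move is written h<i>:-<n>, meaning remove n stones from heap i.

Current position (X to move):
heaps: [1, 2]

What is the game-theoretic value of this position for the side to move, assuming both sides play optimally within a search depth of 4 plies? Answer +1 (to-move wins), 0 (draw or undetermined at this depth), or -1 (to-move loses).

value((1,2), X) = +1

ply 1, X at (1,2) | h0:-1=-1→(0,2); h1:-1=+1→(1,1)*; h1:-2=-1→(1,0)
ply 2, O at (1,1) | h0:-1=-1→(0,1)*; h1:-1=-1→(1,0)
ply 3, X at (0,1) | h1:-1=+1→(0,0)*
ply 4: (0,0) is terminal -1 (O); from (1,2) depth 4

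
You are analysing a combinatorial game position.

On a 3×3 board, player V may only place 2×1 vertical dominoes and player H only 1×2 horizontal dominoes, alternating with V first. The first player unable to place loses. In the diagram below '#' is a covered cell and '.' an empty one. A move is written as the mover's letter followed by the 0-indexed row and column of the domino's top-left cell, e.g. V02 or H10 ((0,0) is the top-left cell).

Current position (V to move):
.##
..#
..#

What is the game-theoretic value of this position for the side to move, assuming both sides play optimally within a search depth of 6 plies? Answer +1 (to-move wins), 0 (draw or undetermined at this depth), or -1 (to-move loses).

value(.##/..#/..#, V) = +1

p1 V@[.##/..#/..#]: V00[###/#.#/..#]-1 V10[.##/#.#/#.#]+1* V11[.##/.##/.##]+1
p2 H@[.##/#.#/#.#] terminal -1; root [.##/..#/..#] d6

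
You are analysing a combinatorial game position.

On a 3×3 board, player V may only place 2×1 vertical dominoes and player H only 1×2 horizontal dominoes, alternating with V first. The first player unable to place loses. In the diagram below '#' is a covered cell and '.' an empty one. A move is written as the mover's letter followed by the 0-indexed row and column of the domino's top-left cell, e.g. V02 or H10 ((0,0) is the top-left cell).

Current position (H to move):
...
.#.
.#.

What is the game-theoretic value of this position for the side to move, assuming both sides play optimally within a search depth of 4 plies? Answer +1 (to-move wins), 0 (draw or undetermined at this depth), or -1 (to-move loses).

value(.../.#./.#., H) = -1

ply 1, H at .../.#./.#. | H00=-1→##./.#./.#.*; H01=-1→.##/.#./.#.
ply 2, V at ##./.#./.#. | V02=+1→###/.##/.#.*; V10=+1→##./##./##.; V12=+1→##./.##/.##
ply 3: ###/.##/.#. is terminal -1 (H); from .../.#./.#. depth 4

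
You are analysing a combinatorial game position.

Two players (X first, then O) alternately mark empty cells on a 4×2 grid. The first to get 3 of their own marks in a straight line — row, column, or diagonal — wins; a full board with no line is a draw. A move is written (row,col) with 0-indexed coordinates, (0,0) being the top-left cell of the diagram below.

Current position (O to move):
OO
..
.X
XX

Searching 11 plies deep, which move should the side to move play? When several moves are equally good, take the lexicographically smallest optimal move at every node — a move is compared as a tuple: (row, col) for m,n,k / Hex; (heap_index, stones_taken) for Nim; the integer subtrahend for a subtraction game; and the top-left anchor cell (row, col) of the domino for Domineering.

ply 1, O at OO/../.X/XX | (1,0)=-1→OO/O./.X/XX; (1,1)=+0→OO/.O/.X/XX*; (2,0)=-1→OO/../OX/XX
ply 2, X at OO/.O/.X/XX | (1,0)=+0→OO/XO/.X/XX*; (2,0)=+0→OO/.O/XX/XX
ply 3, O at OO/XO/.X/XX | (2,0)=+0→OO/XO/OX/XX*
ply 4: OO/XO/OX/XX is terminal +0 (X); from OO/../.X/XX depth 11

O's best at [OO/../.X/XX]: (1,1)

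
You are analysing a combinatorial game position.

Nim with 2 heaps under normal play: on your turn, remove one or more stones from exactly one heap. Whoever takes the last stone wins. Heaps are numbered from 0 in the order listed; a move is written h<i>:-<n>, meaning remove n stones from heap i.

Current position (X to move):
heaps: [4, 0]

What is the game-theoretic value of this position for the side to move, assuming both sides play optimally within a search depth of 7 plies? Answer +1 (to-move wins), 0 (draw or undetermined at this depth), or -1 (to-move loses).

[(4,0)] X move#1: h0:-1:-1/(3,0), h0:-2:-1/(2,0), h0:-3:-1/(1,0), h0:-4:+1/(0,0)*
[(0,0)] end (terminal -1, O#2); searched (4,0) to 7

value((4,0), X) = +1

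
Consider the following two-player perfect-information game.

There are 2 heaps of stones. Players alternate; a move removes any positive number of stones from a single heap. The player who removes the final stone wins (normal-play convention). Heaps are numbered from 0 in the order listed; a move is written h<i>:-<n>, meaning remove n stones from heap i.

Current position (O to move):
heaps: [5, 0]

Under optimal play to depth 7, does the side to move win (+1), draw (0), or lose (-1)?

[(5,0)] O move#1: h0:-1:-1/(4,0), h0:-2:-1/(3,0), h0:-3:-1/(2,0), h0:-4:-1/(1,0), h0:-5:+1/(0,0)*
[(0,0)] end (terminal -1, X#2); searched (5,0) to 7

value((5,0), O) = +1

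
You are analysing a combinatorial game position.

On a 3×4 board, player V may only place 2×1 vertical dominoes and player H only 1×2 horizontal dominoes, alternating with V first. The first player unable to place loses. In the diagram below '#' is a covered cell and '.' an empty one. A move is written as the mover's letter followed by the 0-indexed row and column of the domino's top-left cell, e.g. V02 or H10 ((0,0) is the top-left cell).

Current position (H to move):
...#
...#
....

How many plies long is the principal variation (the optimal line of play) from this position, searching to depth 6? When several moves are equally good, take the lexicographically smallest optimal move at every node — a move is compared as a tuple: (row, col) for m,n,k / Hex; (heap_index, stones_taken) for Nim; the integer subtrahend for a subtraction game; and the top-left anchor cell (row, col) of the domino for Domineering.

PV length from [...#/...#/....]: 3 plies

[...#/...#/....] H move#1: H00:-1/##.#/...#/...., H01:-1/.###/...#/...., H10:+1/...#/##.#/....*, H11:+1/...#/.###/...., H20:-1/...#/...#/##.., H21:-1/...#/...#/.##., H22:-1/...#/...#/..##
[...#/##.#/....] V move#2: V02:-1/..##/####/....*, V12:-1/...#/####/..#.
[..##/####/....] H move#3: H00:+1/####/####/....*, H20:+1/..##/####/##.., H21:+1/..##/####/.##., H22:+1/..##/####/..##
[####/####/....] end (terminal -1, V#4); searched ...#/...#/.... to 6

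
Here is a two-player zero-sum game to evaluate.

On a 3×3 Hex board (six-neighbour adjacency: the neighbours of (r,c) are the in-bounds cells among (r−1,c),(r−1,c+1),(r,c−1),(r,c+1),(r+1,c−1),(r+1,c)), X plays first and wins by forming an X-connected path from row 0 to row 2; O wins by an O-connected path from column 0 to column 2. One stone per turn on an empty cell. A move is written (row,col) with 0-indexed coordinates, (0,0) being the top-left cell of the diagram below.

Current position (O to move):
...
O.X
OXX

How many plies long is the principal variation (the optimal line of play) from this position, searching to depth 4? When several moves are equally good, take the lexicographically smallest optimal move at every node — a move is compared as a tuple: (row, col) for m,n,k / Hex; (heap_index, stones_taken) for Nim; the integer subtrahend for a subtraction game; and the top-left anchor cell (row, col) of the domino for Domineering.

ply 1, O at .../O.X/OXX | (0,0)=-1→O../O.X/OXX; (0,1)=-1→.O./O.X/OXX; (0,2)=+1→..O/O.X/OXX*; (1,1)=-1→.../OOX/OXX
ply 2, X at ..O/O.X/OXX | (0,0)=-1→X.O/O.X/OXX*; (0,1)=-1→.XO/O.X/OXX; (1,1)=-1→..O/OXX/OXX
ply 3, O at X.O/O.X/OXX | (0,1)=+1→XOO/O.X/OXX*; (1,1)=+1→X.O/OOX/OXX
ply 4: XOO/O.X/OXX is terminal -1 (X); from .../O.X/OXX depth 4

PV length from [.../O.X/OXX]: 3 plies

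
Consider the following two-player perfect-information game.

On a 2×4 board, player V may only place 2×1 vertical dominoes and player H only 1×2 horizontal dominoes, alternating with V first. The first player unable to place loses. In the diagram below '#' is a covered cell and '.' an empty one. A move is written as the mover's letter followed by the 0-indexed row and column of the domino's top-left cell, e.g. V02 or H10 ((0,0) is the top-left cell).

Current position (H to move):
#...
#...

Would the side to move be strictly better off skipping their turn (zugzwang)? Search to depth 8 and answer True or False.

zugzwang(#.../#..., H) = False

[#.../#...] H move#1: H01:+1/###./#...*, H02:+1/#.##/#..., H11:+1/#.../###., H12:+1/#.../#.##
[###./#...] V move#2: V03:-1/####/#..#*
[####/#..#] H move#3: H11:+1/####/####*
[####/####] end (terminal -1, V#4); searched #.../#... to 8
suppose H passes — search the same position with V to move:
pass> [#.../#...] V move#1: V01:-1/##../##.., V02:+1/#.#./#.#.*, V03:-1/#..#/#..#
pass> [#.#./#.#.] end (terminal -1, H#2); searched #.../#... to 8
for H: play +1, pass -1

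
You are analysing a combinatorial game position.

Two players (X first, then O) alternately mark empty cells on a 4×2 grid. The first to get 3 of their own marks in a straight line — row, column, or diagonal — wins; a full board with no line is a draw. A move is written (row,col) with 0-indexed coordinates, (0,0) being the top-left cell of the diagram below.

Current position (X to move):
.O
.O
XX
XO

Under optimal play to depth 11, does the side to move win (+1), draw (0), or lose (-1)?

value(.O/.O/XX/XO, X) = +1

[.O/.O/XX/XO] X move#1: (0,0):+0/XO/.O/XX/XO, (1,0):+1/.O/XO/XX/XO*
[.O/XO/XX/XO] end (terminal -1, O#2); searched .O/.O/XX/XO to 11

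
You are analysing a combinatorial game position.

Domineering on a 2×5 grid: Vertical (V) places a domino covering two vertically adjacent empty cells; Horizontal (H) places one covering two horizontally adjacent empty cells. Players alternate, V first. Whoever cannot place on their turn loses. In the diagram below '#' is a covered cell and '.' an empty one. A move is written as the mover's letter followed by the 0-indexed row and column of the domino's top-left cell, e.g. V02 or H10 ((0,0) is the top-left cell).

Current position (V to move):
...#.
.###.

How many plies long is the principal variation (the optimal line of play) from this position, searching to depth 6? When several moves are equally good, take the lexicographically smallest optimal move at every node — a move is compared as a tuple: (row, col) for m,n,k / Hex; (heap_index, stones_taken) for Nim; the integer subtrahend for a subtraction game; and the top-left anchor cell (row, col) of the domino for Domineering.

PV length from [...#./.###.]: 3 plies

p1 V@[...#./.###.]: V00[#..#./####.]+1* V04[...##/.####]-1
p2 H@[#..#./####.]: H01[####./####.]-1*
p3 V@[####./####.]: V04[#####/#####]+1*
p4 H@[#####/#####] terminal -1; root [...#./.###.] d6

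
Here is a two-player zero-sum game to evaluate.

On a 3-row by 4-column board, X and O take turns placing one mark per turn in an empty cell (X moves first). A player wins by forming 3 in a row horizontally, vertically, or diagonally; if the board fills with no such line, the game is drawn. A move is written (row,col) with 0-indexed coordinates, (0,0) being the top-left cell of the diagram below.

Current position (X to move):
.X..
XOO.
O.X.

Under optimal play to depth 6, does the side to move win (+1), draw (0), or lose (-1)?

value(.X../XOO./O.X., X) = -1

[.X../XOO./O.X.] X move#1: (0,0):-1/XX../XOO./O.X.*, (0,2):-1/.XX./XOO./O.X., (0,3):-1/.X.X/XOO./O.X., (1,3):-1/.X../XOOX/O.X., (2,1):-1/.X../XOO./OXX., (2,3):-1/.X../XOO./O.XX
[XX../XOO./O.X.] O move#2: (0,2):+1/XXO./XOO./O.X.*, (0,3):-1/XX.O/XOO./O.X., (1,3):+1/XX../XOOO/O.X., (2,1):-1/XX../XOO./OOX., (2,3):-1/XX../XOO./O.XO
[XXO./XOO./O.X.] end (terminal -1, X#3); searched .X../XOO./O.X. to 6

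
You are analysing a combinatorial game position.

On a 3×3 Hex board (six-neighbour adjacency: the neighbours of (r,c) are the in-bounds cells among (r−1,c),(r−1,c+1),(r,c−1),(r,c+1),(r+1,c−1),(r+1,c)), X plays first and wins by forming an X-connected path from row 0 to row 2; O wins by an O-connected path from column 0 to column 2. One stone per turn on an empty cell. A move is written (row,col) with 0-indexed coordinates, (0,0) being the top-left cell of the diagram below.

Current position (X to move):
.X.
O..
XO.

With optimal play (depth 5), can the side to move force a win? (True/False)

ply 1, X at .X./O../XO. | (0,0)=-1→XX./O../XO.; (0,2)=-1→.XX/O../XO.; (1,1)=+1→.X./OX./XO.*; (1,2)=-1→.X./O.X/XO.; (2,2)=-1→.X./O../XOX
ply 2: .X./OX./XO. is terminal -1 (O); from .X./O../XO. depth 5

X winning at [.X./O../XO.]: True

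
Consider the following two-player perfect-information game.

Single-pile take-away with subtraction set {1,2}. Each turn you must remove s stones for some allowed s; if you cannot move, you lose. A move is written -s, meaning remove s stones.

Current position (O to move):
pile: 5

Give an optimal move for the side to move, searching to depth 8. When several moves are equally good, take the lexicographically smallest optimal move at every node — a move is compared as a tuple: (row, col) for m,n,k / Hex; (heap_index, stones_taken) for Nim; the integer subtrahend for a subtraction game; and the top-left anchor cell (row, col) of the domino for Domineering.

ply 1, O at 5 | -1=-1→4; -2=+1→3*
ply 2, X at 3 | -1=-1→2*; -2=-1→1
ply 3, O at 2 | -1=-1→1; -2=+1→0*
ply 4: 0 is terminal -1 (X); from 5 depth 8

O's best at [5]: -2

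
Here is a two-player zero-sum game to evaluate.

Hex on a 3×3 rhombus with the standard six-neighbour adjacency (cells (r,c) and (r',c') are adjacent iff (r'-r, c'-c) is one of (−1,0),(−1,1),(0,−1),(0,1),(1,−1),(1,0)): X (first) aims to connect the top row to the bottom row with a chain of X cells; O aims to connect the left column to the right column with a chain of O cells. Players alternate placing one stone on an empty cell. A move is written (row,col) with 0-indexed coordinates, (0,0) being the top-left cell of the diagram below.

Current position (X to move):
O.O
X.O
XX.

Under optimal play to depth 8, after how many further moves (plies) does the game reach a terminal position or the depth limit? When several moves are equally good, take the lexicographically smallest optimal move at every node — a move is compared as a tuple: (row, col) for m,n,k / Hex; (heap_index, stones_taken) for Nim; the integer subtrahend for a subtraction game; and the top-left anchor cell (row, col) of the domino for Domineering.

ply 1, X at O.O/X.O/XX. | (0,1)=+1→OXO/X.O/XX.*; (1,1)=-1→O.O/XXO/XX.; (2,2)=-1→O.O/X.O/XXX
ply 2: OXO/X.O/XX. is terminal -1 (O); from O.O/X.O/XX. depth 8

PV length from [O.O/X.O/XX.]: 1 ply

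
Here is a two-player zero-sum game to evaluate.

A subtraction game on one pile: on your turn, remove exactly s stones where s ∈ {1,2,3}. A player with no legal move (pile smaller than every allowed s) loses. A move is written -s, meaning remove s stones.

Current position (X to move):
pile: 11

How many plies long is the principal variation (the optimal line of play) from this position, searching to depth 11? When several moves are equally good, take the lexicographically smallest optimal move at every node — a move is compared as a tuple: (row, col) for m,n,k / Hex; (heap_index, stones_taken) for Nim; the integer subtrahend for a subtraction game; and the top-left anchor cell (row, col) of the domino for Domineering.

PV length from [11]: 5 plies

p1 X@[11]: -1[10]-1 -2[9]-1 -3[8]+1*
p2 O@[8]: -1[7]-1* -2[6]-1 -3[5]-1
p3 X@[7]: -1[6]-1 -2[5]-1 -3[4]+1*
p4 O@[4]: -1[3]-1* -2[2]-1 -3[1]-1
p5 X@[3]: -1[2]-1 -2[1]-1 -3[0]+1*
p6 O@[0] terminal -1; root [11] d11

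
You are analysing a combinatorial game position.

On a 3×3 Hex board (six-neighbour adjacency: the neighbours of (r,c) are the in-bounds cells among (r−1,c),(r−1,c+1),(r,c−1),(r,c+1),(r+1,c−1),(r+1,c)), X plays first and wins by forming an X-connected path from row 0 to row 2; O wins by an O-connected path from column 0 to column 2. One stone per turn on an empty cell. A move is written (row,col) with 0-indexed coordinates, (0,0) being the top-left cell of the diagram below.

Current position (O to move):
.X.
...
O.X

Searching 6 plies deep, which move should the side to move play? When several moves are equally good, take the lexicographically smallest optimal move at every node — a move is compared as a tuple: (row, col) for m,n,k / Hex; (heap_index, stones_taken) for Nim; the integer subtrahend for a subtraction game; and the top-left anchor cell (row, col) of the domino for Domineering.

p1 O@[.X./.../O.X]: (0,0)[OX./.../O.X]-1 (0,2)[.XO/.../O.X]-1 (1,0)[.X./O../O.X]-1 (1,1)[.X./.O./O.X]+1* (1,2)[.X./..O/O.X]+1 (2,1)[.X./.../OOX]-1
p2 X@[.X./.O./O.X]: (0,0)[XX./.O./O.X]-1* (0,2)[.XX/.O./O.X]-1 (1,0)[.X./XO./O.X]-1 (1,2)[.X./.OX/O.X]-1 (2,1)[.X./.O./OXX]-1
p3 O@[XX./.O./O.X]: (0,2)[XXO/.O./O.X]+1* (1,0)[XX./OO./O.X]+1 (1,2)[XX./.OO/O.X]+1 (2,1)[XX./.O./OOX]+1
p4 X@[XXO/.O./O.X] terminal -1; root [.X./.../O.X] d6

O's best at [.X./.../O.X]: (1,1)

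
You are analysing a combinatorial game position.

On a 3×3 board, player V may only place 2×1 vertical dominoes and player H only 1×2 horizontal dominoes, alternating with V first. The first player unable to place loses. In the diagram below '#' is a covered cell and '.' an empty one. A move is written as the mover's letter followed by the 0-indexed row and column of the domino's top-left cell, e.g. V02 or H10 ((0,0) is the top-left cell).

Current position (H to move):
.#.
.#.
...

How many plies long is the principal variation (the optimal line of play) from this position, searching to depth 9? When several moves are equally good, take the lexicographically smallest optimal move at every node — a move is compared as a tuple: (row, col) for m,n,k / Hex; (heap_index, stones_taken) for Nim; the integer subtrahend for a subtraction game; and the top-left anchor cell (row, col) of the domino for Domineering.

[.#./.#./...] H move#1: H20:-1/.#./.#./##.*, H21:-1/.#./.#./.##
[.#./.#./##.] V move#2: V00:+1/##./##./##.*, V02:+1/.##/.##/##., V12:+1/.#./.##/###
[##./##./##.] end (terminal -1, H#3); searched .#./.#./... to 9

PV length from [.#./.#./...]: 2 plies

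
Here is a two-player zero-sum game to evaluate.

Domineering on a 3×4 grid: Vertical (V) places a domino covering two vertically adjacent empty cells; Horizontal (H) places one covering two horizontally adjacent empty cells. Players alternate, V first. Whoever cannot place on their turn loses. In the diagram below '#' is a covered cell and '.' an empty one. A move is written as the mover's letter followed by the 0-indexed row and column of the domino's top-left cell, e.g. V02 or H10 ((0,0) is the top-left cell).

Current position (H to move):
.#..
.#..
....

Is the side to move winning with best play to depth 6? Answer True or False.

H winning at [.#../.#../....]: True

p1 H@[.#../.#../....]: H02[.###/.#../....]-1 H12[.#../.###/....]+1* H20[.#../.#../##..]-1 H21[.#../.#../.##.]-1 H22[.#../.#../..##]-1
p2 V@[.#../.###/....]: V00[##../####/....]-1* V10[.#../####/#...]-1
p3 H@[##../####/....]: H02[####/####/....]+1* H20[##../####/##..]+1 H21[##../####/.##.]+1 H22[##../####/..##]+1
p4 V@[####/####/....] terminal -1; root [.#../.#../....] d6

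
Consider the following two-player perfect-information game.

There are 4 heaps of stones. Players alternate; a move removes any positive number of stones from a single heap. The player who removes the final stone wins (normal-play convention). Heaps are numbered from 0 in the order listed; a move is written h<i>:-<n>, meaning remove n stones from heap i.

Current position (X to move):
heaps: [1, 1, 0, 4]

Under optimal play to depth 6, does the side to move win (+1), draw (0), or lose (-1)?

ply 1, X at (1,1,0,4) | h0:-1=-1→(0,1,0,4); h1:-1=-1→(1,0,0,4); h3:-1=-1→(1,1,0,3); h3:-2=-1→(1,1,0,2); h3:-3=-1→(1,1,0,1); h3:-4=+1→(1,1,0,0)*
ply 2, O at (1,1,0,0) | h0:-1=-1→(0,1,0,0)*; h1:-1=-1→(1,0,0,0)
ply 3, X at (0,1,0,0) | h1:-1=+1→(0,0,0,0)*
ply 4: (0,0,0,0) is terminal -1 (O); from (1,1,0,4) depth 6

value((1,1,0,4), X) = +1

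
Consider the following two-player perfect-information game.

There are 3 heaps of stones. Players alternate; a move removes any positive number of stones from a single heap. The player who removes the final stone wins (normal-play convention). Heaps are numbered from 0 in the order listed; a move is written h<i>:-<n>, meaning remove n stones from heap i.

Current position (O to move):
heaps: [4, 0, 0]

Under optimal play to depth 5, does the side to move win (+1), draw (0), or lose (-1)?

value((4,0,0), O) = +1

ply 1, O at (4,0,0) | h0:-1=-1→(3,0,0); h0:-2=-1→(2,0,0); h0:-3=-1→(1,0,0); h0:-4=+1→(0,0,0)*
ply 2: (0,0,0) is terminal -1 (X); from (4,0,0) depth 5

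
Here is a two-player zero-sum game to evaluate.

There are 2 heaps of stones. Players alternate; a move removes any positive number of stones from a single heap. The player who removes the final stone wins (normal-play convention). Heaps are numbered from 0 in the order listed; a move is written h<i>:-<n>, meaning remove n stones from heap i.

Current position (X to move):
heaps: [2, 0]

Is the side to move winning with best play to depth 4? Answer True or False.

[(2,0)] X move#1: h0:-1:-1/(1,0), h0:-2:+1/(0,0)*
[(0,0)] end (terminal -1, O#2); searched (2,0) to 4

X winning at [(2,0)]: True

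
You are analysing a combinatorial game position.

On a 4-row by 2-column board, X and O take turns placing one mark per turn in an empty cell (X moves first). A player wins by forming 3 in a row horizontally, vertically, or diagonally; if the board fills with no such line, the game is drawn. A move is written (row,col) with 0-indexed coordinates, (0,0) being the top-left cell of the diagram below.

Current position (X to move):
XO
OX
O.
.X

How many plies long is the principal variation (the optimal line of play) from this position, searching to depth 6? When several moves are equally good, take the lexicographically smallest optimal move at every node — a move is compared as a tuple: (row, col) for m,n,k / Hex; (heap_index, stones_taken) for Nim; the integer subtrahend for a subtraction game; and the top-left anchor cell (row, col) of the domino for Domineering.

PV length from [XO/OX/O./.X]: 1 ply

[XO/OX/O./.X] X move#1: (2,1):+1/XO/OX/OX/.X*, (3,0):+0/XO/OX/O./XX
[XO/OX/OX/.X] end (terminal -1, O#2); searched XO/OX/O./.X to 6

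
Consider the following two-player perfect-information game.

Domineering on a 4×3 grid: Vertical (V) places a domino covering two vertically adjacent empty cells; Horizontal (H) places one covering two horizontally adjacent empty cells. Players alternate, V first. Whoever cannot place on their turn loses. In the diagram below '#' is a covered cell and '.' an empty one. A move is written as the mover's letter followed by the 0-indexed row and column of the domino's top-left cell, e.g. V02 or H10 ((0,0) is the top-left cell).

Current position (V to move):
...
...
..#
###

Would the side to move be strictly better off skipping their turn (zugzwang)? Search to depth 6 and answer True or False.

ply 1, V at .../.../..#/### | V00=-1→#../#../..#/###; V01=+1→.#./.#./..#/###*; V02=-1→..#/..#/..#/###; V10=-1→.../#../#.#/###; V11=+1→.../.#./.##/###
ply 2, H at .#./.#./..#/### | H20=-1→.#./.#./###/###*
ply 3, V at .#./.#./###/### | V00=+1→##./##./###/###*; V02=+1→.##/.##/###/###
ply 4: ##./##./###/### is terminal -1 (H); from .../.../..#/### depth 6
pass branch (H moves first from the same position):
  | ply 1, H at .../.../..#/### | H00=-1→##./.../..#/###; H01=-1→.##/.../..#/###; H10=+1→.../##./..#/###*; H11=+1→.../.##/..#/###; H20=-1→.../.../###/###
  | ply 2, V at .../##./..#/### | V02=-1→..#/###/..#/###*
  | ply 3, H at ..#/###/..#/### | H00=+1→###/###/..#/###*; H20=+1→..#/###/###/###
  | ply 4: ###/###/..#/### is terminal -1 (V); from .../.../..#/### depth 6
V moving scores +1; V passing scores -1

zugzwang(.../.../..#/###, V) = False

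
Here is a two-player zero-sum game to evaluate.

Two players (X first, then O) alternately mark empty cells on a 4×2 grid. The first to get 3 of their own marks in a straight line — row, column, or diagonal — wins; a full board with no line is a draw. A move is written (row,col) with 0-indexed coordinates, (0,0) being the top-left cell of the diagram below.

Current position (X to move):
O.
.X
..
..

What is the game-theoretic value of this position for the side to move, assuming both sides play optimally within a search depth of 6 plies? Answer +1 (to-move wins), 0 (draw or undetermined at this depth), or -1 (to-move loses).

ply 1, X at O./.X/../.. | (0,1)=+0→OX/.X/../..; (1,0)=+0→O./XX/../..; (2,0)=+0→O./.X/X./..; (2,1)=+1→O./.X/.X/..*; (3,0)=+0→O./.X/../X.; (3,1)=+0→O./.X/../.X
ply 2, O at O./.X/.X/.. | (0,1)=-1→OO/.X/.X/..*; (1,0)=-1→O./OX/.X/..; (2,0)=-1→O./.X/OX/..; (3,0)=-1→O./.X/.X/O.; (3,1)=-1→O./.X/.X/.O
ply 3, X at OO/.X/.X/.. | (1,0)=+0→OO/XX/.X/..; (2,0)=+0→OO/.X/XX/..; (3,0)=+0→OO/.X/.X/X.; (3,1)=+1→OO/.X/.X/.X*
ply 4: OO/.X/.X/.X is terminal -1 (O); from O./.X/../.. depth 6

value(O./.X/../.., X) = +1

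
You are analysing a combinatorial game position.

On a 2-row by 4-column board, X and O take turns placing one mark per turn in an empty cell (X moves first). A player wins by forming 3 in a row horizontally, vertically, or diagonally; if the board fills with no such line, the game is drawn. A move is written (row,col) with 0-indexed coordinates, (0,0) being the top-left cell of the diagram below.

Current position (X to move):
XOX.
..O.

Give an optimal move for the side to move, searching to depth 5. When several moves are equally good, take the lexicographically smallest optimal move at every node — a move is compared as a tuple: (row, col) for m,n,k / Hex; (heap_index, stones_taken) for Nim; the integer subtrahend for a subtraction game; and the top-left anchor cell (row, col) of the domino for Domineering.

X's best at [XOX./..O.]: (1,0)

ply 1, X at XOX./..O. | (0,3)=-1→XOXX/..O.; (1,0)=+0→XOX./X.O.*; (1,1)=+0→XOX./.XO.; (1,3)=+0→XOX./..OX
ply 2, O at XOX./X.O. | (0,3)=+0→XOXO/X.O.*; (1,1)=+0→XOX./XOO.; (1,3)=+0→XOX./X.OO
ply 3, X at XOXO/X.O. | (1,1)=+0→XOXO/XXO.*; (1,3)=+0→XOXO/X.OX
ply 4, O at XOXO/XXO. | (1,3)=+0→XOXO/XXOO*
ply 5: XOXO/XXOO is terminal +0 (X); from XOX./..O. depth 5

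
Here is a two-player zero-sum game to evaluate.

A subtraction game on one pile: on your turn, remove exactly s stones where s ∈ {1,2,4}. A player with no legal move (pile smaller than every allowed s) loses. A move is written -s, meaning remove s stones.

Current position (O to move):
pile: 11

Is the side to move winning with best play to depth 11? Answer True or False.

O winning at [11]: True

p1 O@[11]: -1[10]-1 -2[9]+1* -4[7]-1
p2 X@[9]: -1[8]-1* -2[7]-1 -4[5]-1
p3 O@[8]: -1[7]-1 -2[6]+1* -4[4]-1
p4 X@[6]: -1[5]-1* -2[4]-1 -4[2]-1
p5 O@[5]: -1[4]-1 -2[3]+1* -4[1]-1
p6 X@[3]: -1[2]-1* -2[1]-1
p7 O@[2]: -1[1]-1 -2[0]+1*
p8 X@[0] terminal -1; root [11] d11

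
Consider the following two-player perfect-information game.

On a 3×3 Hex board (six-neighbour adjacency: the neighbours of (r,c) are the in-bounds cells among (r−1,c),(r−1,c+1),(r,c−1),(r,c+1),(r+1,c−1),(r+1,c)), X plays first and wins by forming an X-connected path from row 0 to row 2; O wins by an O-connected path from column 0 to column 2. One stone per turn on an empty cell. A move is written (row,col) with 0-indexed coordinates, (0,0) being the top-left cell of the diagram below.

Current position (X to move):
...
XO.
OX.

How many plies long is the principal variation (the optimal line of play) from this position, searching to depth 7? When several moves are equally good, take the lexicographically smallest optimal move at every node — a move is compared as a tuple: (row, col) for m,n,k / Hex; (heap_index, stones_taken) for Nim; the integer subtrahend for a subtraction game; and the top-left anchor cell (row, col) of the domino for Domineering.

PV length from [.../XO./OX.]: 4 plies

ply 1, X at .../XO./OX. | (0,0)=-1→X../XO./OX.*; (0,1)=-1→.X./XO./OX.; (0,2)=-1→..X/XO./OX.; (1,2)=-1→.../XOX/OX.; (2,2)=-1→.../XO./OXX
ply 2, O at X../XO./OX. | (0,1)=+1→XO./XO./OX.*; (0,2)=+1→X.O/XO./OX.; (1,2)=+1→X../XOO/OX.; (2,2)=+1→X../XO./OXO
ply 3, X at XO./XO./OX. | (0,2)=-1→XOX/XO./OX.*; (1,2)=-1→XO./XOX/OX.; (2,2)=-1→XO./XO./OXX
ply 4, O at XOX/XO./OX. | (1,2)=+1→XOX/XOO/OX.*; (2,2)=-1→XOX/XO./OXO
ply 5: XOX/XOO/OX. is terminal -1 (X); from .../XO./OX. depth 7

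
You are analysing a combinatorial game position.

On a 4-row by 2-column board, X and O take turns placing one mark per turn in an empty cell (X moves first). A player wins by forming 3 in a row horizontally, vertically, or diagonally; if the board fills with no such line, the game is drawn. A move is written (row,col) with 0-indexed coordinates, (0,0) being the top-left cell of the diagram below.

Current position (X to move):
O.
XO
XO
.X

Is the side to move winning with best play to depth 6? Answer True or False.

p1 X@[O./XO/XO/.X]: (0,1)[OX/XO/XO/.X]+0 (3,0)[O./XO/XO/XX]+1*
p2 O@[O./XO/XO/XX] terminal -1; root [O./XO/XO/.X] d6

X winning at [O./XO/XO/.X]: True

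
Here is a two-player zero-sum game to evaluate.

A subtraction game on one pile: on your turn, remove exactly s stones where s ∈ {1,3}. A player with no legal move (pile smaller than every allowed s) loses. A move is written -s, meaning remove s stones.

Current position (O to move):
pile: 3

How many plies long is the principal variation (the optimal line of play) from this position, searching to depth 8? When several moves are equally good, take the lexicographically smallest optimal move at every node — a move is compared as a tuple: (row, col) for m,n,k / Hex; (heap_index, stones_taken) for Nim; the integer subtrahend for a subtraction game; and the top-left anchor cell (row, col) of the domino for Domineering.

p1 O@[3]: -1[2]+1* -3[0]+1
p2 X@[2]: -1[1]-1*
p3 O@[1]: -1[0]+1*
p4 X@[0] terminal -1; root [3] d8

PV length from [3]: 3 plies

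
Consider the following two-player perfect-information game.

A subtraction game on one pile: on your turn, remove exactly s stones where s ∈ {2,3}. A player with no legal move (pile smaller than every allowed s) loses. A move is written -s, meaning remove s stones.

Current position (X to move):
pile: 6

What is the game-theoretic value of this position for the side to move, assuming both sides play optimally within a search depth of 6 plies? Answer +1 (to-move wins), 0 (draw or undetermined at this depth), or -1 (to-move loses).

ply 1, X at 6 | -2=-1→4*; -3=-1→3
ply 2, O at 4 | -2=-1→2; -3=+1→1*
ply 3: 1 is terminal -1 (X); from 6 depth 6

value(6, X) = -1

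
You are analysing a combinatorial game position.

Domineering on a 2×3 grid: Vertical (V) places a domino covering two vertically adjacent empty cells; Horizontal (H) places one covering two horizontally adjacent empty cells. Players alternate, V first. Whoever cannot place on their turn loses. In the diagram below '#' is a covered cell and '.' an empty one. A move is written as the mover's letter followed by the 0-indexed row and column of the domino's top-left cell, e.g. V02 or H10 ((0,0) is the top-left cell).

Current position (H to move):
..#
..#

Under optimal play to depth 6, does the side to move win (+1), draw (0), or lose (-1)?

value(..#/..#, H) = +1

[..#/..#] H move#1: H00:+1/###/..#*, H10:+1/..#/###
[###/..#] end (terminal -1, V#2); searched ..#/..# to 6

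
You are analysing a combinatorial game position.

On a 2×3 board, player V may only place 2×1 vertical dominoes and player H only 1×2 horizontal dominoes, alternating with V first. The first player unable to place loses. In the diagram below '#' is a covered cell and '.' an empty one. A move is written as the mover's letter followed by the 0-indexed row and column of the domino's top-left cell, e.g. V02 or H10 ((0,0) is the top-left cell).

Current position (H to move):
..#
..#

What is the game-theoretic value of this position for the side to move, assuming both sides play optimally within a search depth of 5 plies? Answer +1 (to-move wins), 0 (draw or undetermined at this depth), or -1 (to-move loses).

value(..#/..#, H) = +1

ply 1, H at ..#/..# | H00=+1→###/..#*; H10=+1→..#/###
ply 2: ###/..# is terminal -1 (V); from ..#/..# depth 5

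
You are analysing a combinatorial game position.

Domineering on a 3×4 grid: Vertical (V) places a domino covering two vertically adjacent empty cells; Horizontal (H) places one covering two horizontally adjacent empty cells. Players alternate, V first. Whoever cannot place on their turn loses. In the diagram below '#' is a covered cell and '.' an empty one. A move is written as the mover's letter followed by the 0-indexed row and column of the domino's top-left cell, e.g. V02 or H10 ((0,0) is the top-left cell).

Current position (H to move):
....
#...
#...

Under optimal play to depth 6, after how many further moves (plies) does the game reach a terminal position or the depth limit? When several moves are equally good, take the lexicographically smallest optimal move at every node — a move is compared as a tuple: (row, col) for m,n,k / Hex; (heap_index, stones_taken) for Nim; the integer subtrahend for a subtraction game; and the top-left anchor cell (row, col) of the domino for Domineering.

PV length from [..../#.../#...]: 3 plies

ply 1, H at ..../#.../#... | H00=-1→##../#.../#...; H01=-1→.##./#.../#...; H02=-1→..##/#.../#...; H11=+1→..../###./#...*; H12=+1→..../#.##/#...; H21=-1→..../#.../###.; H22=-1→..../#.../#.##
ply 2, V at ..../###./#... | V03=-1→...#/####/#...*; V13=-1→..../####/#..#
ply 3, H at ...#/####/#... | H00=+1→##.#/####/#...*; H01=+1→.###/####/#...; H21=+1→...#/####/###.; H22=+1→...#/####/#.##
ply 4: ##.#/####/#... is terminal -1 (V); from ..../#.../#... depth 6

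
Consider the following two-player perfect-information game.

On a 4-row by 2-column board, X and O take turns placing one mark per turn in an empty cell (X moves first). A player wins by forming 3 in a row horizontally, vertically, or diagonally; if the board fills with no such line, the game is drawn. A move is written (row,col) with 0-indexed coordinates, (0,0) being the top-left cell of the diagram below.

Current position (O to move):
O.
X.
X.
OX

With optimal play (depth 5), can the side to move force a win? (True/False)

p1 O@[O./X./X./OX]: (0,1)[OO/X./X./OX]+0* (1,1)[O./XO/X./OX]+0 (2,1)[O./X./XO/OX]+0
p2 X@[OO/X./X./OX]: (1,1)[OO/XX/X./OX]+0* (2,1)[OO/X./XX/OX]+0
p3 O@[OO/XX/X./OX]: (2,1)[OO/XX/XO/OX]+0*
p4 X@[OO/XX/XO/OX] terminal +0; root [O./X./X./OX] d5

O winning at [O./X./X./OX]: False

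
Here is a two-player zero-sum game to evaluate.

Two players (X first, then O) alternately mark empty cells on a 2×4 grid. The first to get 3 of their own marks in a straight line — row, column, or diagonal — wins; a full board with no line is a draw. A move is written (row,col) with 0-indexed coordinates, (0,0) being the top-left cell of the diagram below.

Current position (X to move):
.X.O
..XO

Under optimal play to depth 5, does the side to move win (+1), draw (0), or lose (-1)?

value(.X.O/..XO, X) = 0

p1 X@[.X.O/..XO]: (0,0)[XX.O/..XO]+0* (0,2)[.XXO/..XO]+0 (1,0)[.X.O/X.XO]+0 (1,1)[.X.O/.XXO]+0
p2 O@[XX.O/..XO]: (0,2)[XXOO/..XO]+0* (1,0)[XX.O/O.XO]-1 (1,1)[XX.O/.OXO]-1
p3 X@[XXOO/..XO]: (1,0)[XXOO/X.XO]+0* (1,1)[XXOO/.XXO]+0
p4 O@[XXOO/X.XO]: (1,1)[XXOO/XOXO]+0*
p5 X@[XXOO/XOXO] terminal +0; root [.X.O/..XO] d5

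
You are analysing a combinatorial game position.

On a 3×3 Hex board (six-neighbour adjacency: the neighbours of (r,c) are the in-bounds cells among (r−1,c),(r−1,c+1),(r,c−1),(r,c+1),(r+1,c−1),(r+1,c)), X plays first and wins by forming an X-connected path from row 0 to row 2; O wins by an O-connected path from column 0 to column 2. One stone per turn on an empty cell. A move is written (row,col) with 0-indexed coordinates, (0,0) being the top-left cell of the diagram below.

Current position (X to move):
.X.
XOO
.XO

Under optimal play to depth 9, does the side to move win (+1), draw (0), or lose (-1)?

value(.X./XOO/.XO, X) = +1

ply 1, X at .X./XOO/.XO | (0,0)=-1→XX./XOO/.XO; (0,2)=-1→.XX/XOO/.XO; (2,0)=+1→.X./XOO/XXO*
ply 2: .X./XOO/XXO is terminal -1 (O); from .X./XOO/.XO depth 9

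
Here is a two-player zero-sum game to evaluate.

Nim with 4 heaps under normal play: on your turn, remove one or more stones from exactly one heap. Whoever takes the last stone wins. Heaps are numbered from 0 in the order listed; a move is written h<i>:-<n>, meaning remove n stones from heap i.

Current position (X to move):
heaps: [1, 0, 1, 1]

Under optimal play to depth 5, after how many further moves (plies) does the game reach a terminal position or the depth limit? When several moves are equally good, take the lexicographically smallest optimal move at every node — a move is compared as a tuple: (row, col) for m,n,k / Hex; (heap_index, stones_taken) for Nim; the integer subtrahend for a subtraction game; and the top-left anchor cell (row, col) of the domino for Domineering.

ply 1, X at (1,0,1,1) | h0:-1=+1→(0,0,1,1)*; h2:-1=+1→(1,0,0,1); h3:-1=+1→(1,0,1,0)
ply 2, O at (0,0,1,1) | h2:-1=-1→(0,0,0,1)*; h3:-1=-1→(0,0,1,0)
ply 3, X at (0,0,0,1) | h3:-1=+1→(0,0,0,0)*
ply 4: (0,0,0,0) is terminal -1 (O); from (1,0,1,1) depth 5

PV length from [(1,0,1,1)]: 3 plies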